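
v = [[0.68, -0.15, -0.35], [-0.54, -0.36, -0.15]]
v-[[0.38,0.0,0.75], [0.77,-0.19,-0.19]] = [[0.30, -0.15, -1.10],[-1.31, -0.17, 0.04]]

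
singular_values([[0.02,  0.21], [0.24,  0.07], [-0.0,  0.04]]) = [0.27, 0.18]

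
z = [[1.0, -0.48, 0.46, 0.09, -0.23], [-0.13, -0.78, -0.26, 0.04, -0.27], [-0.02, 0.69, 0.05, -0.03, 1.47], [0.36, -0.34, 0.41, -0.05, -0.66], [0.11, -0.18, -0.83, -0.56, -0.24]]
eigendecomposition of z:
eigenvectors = [[(0.95+0j), (0.27+0.1j), 0.27-0.10j, 0.30+0.00j, 0.25+0.00j], [(-0.05+0j), (0.16-0.05j), (0.16+0.05j), (0.7+0j), (0.35+0j)], [(-0.07+0j), -0.72+0.00j, -0.72-0.00j, (-0.46+0j), -0.53+0.00j], [(0.31+0j), (0.35+0.26j), 0.35-0.26j, (0.45+0j), 0.73+0.00j], [-0.00+0.00j, (-0.03-0.43j), -0.03+0.43j, (-0.11+0j), (0.02+0j)]]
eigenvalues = [(1.02+0j), (-0.02+0.95j), (-0.02-0.95j), (-0.6+0j), (-0.4+0j)]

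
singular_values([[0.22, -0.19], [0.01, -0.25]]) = [0.35, 0.15]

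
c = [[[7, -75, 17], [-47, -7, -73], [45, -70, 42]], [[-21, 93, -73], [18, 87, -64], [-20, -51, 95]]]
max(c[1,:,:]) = 95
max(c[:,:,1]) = 93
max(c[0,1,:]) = -7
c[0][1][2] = -73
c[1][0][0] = -21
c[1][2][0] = -20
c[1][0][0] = -21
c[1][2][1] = -51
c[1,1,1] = 87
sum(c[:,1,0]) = -29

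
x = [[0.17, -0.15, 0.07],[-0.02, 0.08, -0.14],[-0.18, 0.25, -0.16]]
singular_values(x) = [0.44, 0.11, 0.02]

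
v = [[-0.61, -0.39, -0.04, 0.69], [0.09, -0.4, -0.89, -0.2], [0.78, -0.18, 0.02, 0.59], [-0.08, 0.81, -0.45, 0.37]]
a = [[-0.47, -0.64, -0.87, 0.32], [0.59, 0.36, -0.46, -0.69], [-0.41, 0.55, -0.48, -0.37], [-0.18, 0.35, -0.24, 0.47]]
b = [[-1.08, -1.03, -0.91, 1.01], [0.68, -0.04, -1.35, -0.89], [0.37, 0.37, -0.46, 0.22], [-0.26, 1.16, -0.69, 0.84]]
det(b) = 1.79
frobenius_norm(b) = 3.21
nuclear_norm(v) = 4.00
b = a + v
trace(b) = -0.74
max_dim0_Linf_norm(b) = 1.35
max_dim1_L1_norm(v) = 1.73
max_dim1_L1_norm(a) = 2.3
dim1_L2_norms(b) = [2.02, 1.75, 0.73, 1.61]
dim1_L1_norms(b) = [4.03, 2.96, 1.42, 2.95]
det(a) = -0.54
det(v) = 1.00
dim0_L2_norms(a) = [0.88, 0.98, 1.12, 0.97]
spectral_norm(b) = 2.09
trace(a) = -0.12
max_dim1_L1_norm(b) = 4.03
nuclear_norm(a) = 3.72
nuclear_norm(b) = 5.79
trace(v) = -0.62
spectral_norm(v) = 1.01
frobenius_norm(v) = 2.00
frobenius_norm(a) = 1.98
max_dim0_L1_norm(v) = 1.85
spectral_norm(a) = 1.33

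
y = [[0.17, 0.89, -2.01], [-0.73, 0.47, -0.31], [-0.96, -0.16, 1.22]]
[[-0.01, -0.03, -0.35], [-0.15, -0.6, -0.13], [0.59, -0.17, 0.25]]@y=[[0.36, 0.03, -0.40], [0.54, -0.39, 0.33], [-0.02, 0.41, -0.83]]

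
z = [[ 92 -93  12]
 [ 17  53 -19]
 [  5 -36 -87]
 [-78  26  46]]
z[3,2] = 46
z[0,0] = 92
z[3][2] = 46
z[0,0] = 92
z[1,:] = [17, 53, -19]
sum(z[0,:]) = 11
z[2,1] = -36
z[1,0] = 17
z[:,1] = [-93, 53, -36, 26]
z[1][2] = -19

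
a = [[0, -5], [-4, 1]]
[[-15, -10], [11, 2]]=a@[[-2, 0], [3, 2]]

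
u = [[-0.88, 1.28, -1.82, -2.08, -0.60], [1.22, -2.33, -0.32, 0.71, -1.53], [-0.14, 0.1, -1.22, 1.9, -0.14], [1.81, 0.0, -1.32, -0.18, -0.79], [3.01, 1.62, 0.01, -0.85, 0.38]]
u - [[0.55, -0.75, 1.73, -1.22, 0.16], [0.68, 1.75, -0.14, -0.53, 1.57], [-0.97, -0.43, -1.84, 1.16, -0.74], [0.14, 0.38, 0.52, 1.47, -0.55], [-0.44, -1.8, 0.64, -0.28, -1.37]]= [[-1.43, 2.03, -3.55, -0.86, -0.76], [0.54, -4.08, -0.18, 1.24, -3.10], [0.83, 0.53, 0.62, 0.74, 0.6], [1.67, -0.38, -1.84, -1.65, -0.24], [3.45, 3.42, -0.63, -0.57, 1.75]]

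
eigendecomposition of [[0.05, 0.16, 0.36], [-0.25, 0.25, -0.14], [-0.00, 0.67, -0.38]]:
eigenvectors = [[-0.66+0.00j, (-0.66-0j), -0.59+0.00j], [(0.06-0.53j), 0.06+0.53j, -0.05+0.00j], [(-0.25-0.47j), (-0.25+0.47j), 0.80+0.00j]]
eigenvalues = [(0.17+0.39j), (0.17-0.39j), (-0.42+0j)]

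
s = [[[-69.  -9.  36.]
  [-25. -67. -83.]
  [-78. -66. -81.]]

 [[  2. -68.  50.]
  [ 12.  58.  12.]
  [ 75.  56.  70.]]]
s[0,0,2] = 36.0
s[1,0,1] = -68.0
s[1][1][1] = 58.0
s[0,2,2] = -81.0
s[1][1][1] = 58.0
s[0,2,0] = -78.0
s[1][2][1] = 56.0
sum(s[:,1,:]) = -93.0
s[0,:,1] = [-9.0, -67.0, -66.0]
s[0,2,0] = -78.0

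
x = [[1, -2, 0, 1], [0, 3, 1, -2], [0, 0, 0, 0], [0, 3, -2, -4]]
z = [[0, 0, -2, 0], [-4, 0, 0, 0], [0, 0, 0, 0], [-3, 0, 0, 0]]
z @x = [[0, 0, 0, 0], [-4, 8, 0, -4], [0, 0, 0, 0], [-3, 6, 0, -3]]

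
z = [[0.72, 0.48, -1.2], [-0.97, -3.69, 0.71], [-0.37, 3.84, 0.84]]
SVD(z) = [[-0.10,-0.68,0.72], [0.70,0.46,0.54], [-0.71,0.56,0.43]] @ diag([5.368722015045551, 1.9933359313930312, 0.20355782908727388]) @ [[-0.09, -1.0, 0.01],[-0.58, 0.06, 0.81],[-0.81, 0.07, -0.58]]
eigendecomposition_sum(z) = [[0.24,1.22,-0.12], [-0.78,-3.9,0.38], [0.64,3.21,-0.31]] + [[-0.19, -0.15, -0.11], [0.02, 0.02, 0.01], [-0.15, -0.12, -0.09]] + [[0.67, -0.59, -0.97], [-0.22, 0.19, 0.31], [-0.86, 0.75, 1.24]]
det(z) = 2.18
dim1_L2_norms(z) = [1.48, 3.88, 3.95]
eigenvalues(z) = [-3.97, -0.26, 2.1]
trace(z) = -2.13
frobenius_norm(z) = 5.73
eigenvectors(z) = [[-0.23, 0.79, -0.6],[0.75, -0.1, 0.2],[-0.62, 0.61, 0.77]]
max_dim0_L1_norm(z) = 8.01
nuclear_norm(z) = 7.57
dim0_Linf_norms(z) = [0.97, 3.84, 1.2]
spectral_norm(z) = 5.37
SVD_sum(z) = [[0.05, 0.55, -0.0], [-0.35, -3.75, 0.02], [0.35, 3.77, -0.02]] + [[0.79, -0.08, -1.11], [-0.53, 0.05, 0.75], [-0.65, 0.06, 0.91]] + [[-0.12,  0.01,  -0.09], [-0.09,  0.01,  -0.06], [-0.07,  0.01,  -0.05]]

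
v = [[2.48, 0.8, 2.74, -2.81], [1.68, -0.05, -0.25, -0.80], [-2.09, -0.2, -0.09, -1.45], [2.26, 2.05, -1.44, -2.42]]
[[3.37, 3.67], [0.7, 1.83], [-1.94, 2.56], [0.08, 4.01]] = v@[[0.68, 0.13], [0.21, -0.67], [0.84, -0.46], [0.28, -1.83]]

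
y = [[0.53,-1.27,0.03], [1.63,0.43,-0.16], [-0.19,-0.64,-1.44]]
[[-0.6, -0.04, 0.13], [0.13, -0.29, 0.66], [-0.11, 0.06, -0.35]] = y@[[-0.05, -0.17, 0.4], [0.45, -0.04, 0.07], [-0.12, -0.00, 0.16]]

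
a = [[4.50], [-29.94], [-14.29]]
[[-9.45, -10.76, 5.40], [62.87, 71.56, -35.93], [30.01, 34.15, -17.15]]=a@ [[-2.1,  -2.39,  1.20]]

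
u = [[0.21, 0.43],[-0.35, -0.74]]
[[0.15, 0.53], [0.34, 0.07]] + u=[[0.36, 0.96], [-0.01, -0.67]]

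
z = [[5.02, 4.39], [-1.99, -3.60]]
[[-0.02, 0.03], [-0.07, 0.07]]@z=[[-0.16,-0.20],[-0.49,-0.56]]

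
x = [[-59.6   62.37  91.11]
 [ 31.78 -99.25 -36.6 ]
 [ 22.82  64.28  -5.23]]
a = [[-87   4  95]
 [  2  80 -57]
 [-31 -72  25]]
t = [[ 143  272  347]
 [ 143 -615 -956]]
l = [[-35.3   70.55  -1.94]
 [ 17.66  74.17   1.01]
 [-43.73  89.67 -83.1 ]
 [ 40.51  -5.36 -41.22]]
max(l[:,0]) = 40.51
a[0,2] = 95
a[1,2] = -57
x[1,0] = 31.78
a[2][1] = -72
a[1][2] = -57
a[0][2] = 95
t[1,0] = 143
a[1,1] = 80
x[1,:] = [31.78, -99.25, -36.6]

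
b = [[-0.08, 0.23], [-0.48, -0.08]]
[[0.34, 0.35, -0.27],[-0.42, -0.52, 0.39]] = b@[[0.59, 0.79, -0.58], [1.68, 1.78, -1.39]]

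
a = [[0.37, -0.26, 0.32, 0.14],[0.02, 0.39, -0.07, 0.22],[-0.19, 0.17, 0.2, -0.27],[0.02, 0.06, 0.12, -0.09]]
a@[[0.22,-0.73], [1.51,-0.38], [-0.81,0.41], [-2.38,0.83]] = [[-0.9, 0.08], [0.13, -0.01], [0.7, -0.07], [0.21, -0.06]]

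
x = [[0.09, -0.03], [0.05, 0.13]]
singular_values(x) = [0.14, 0.09]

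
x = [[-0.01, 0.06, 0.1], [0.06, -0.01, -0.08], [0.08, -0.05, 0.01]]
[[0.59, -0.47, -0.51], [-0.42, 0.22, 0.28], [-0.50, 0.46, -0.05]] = x @ [[-3.03, 1.72, -1.23],  [5.68, -6.49, -1.72],  [2.23, -0.59, -4.18]]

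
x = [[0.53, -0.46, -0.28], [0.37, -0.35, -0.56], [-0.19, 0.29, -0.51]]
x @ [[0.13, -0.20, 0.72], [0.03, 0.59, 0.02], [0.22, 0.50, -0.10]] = [[-0.01, -0.52, 0.4],[-0.09, -0.56, 0.32],[-0.13, -0.05, -0.08]]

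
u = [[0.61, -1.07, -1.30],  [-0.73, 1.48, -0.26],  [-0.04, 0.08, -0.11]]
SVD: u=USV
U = [[-0.75,-0.66,-0.06],[0.66,-0.74,-0.10],[0.02,-0.12,0.99]]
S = [2.17, 1.15, 0.01]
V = [[-0.43, 0.82, 0.37], [0.13, -0.35, 0.93], [-0.89, -0.45, -0.05]]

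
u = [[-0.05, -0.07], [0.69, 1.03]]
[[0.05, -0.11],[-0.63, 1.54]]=u @[[-1.27, 0.32],[0.24, 1.28]]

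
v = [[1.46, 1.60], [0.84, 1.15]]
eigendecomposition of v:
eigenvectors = [[0.84, -0.77], [0.54, 0.64]]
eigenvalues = [2.47, 0.14]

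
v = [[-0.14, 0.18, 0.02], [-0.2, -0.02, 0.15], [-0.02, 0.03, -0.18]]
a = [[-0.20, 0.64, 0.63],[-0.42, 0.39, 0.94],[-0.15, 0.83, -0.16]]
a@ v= [[-0.11, -0.03, -0.02], [-0.04, -0.06, -0.12], [-0.14, -0.05, 0.15]]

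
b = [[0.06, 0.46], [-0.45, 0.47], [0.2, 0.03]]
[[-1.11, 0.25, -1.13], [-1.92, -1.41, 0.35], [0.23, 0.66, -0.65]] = b@ [[1.52, 3.26, -2.95], [-2.62, 0.12, -2.07]]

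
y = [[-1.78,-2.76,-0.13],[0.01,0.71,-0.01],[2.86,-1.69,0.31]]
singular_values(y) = [3.39, 3.31, 0.0]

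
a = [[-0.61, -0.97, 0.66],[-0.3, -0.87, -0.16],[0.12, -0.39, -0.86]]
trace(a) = -2.34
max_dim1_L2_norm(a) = 1.32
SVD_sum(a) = [[-0.57,-1.09,0.39],  [-0.36,-0.69,0.25],  [-0.01,-0.01,0.00]] + [[-0.04, 0.12, 0.27], [0.06, -0.18, -0.41], [0.13, -0.38, -0.86]] + [[-0.0, 0.00, -0.00], [0.0, -0.0, 0.00], [-0.00, 0.0, -0.0]]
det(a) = -0.00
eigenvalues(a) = [-0.0, -1.2, -1.14]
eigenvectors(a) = [[-0.89,0.39,0.12], [0.36,0.67,0.60], [-0.29,0.63,0.79]]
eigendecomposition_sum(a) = [[-0.0,0.00,-0.0], [0.0,-0.00,0.00], [-0.00,0.0,-0.0]] + [[-0.83,-1.21,1.05],[-1.41,-2.05,1.79],[-1.33,-1.94,1.69]] + [[0.22, 0.24, -0.39],[1.11, 1.18, -1.95],[1.46, 1.55, -2.55]]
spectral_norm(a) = 1.53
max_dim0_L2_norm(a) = 1.36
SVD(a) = [[-0.84, 0.27, 0.46], [-0.54, -0.41, -0.74], [-0.01, -0.87, 0.49]] @ diag([1.5267057146045653, 1.0937850265824263, 0.0019941458935335563]) @ [[0.44,0.84,-0.3], [-0.13,0.4,0.91], [-0.89,0.36,-0.29]]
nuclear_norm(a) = 2.62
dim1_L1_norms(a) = [2.24, 1.33, 1.37]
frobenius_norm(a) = 1.88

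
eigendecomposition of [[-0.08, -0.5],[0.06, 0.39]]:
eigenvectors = [[-0.99, 0.79],[0.15, -0.62]]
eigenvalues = [-0.0, 0.31]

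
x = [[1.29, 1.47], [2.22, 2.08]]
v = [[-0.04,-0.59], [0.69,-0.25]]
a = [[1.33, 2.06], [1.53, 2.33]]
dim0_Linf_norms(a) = [1.53, 2.33]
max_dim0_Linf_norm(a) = 2.33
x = v + a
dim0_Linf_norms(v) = [0.69, 0.59]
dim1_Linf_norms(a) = [2.06, 2.33]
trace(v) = -0.29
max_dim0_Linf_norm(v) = 0.69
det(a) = -0.05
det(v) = 0.42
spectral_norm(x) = 3.61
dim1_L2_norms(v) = [0.59, 0.73]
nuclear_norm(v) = 1.31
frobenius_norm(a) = 3.71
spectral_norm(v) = 0.77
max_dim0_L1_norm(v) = 0.84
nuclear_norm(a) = 3.73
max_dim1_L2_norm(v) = 0.73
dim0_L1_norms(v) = [0.73, 0.84]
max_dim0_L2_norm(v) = 0.69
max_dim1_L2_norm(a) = 2.79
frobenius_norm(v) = 0.94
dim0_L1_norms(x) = [3.51, 3.55]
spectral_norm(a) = 3.71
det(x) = -0.58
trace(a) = 3.66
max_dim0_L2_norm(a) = 3.11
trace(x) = 3.37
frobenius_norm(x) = 3.62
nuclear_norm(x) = 3.77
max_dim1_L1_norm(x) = 4.3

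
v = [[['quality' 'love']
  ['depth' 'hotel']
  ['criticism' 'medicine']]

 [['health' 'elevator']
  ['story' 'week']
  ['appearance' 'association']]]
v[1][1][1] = 'week'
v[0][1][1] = 'hotel'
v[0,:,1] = ['love', 'hotel', 'medicine']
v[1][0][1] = 'elevator'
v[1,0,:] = ['health', 'elevator']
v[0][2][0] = 'criticism'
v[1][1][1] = 'week'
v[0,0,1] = 'love'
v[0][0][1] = 'love'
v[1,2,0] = 'appearance'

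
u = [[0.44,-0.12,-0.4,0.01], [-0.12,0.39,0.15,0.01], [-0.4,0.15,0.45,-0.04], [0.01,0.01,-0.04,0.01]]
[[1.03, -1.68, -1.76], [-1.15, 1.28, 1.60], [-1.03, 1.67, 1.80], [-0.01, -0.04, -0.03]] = u @[[1.38, -1.84, -2.2], [-2.37, 2.02, 2.99], [-0.36, 1.65, 1.08], [-1.01, 2.8, 0.36]]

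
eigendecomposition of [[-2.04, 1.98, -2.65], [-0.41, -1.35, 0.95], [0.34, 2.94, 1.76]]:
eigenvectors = [[(0.93+0j), (0.93-0j), -0.40+0.00j], [(-0.01+0.3j), -0.01-0.30j, (0.26+0j)], [-0.23j, 0.23j, (0.88+0j)]]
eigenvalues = [(-2.05+1.29j), (-2.05-1.29j), (2.48+0j)]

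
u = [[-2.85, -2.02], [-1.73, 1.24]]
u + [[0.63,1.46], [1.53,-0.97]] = [[-2.22, -0.56],  [-0.2, 0.27]]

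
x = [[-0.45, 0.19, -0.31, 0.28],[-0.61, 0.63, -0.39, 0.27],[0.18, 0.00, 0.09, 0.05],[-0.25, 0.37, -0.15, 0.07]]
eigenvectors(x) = [[(-0.25+0j), -0.78+0.00j, (-0.49+0.07j), -0.49-0.07j], [-0.83+0.00j, (-0.36+0j), -0.02+0.04j, (-0.02-0.04j)], [(-0.16+0j), (0.5+0j), (0.85+0j), 0.85-0.00j], [-0.48+0.00j, (0.06+0j), 0.17+0.05j, (0.17-0.05j)]]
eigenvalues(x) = [(0.53+0j), (-0.18+0j), (-0+0.02j), (-0-0.02j)]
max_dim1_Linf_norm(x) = 0.63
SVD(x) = [[-0.48,0.76,-0.28,0.33], [-0.79,-0.27,-0.03,-0.55], [0.11,-0.29,-0.95,0.03], [-0.36,-0.51,0.14,0.77]] @ diag([1.259391672354106, 0.266789237543008, 0.14019895552210962, 0.000609267476417947]) @ [[0.64, -0.57, 0.41, -0.29],[-0.38, -0.81, -0.3, 0.33],[-0.46, -0.12, -0.07, -0.88],[0.48, 0.01, -0.86, -0.19]]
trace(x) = 0.34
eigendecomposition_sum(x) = [[(-0.15+0j), (0.21+0j), (-0.09+0j), 0.02+0.00j], [(-0.5+0j), (0.69+0j), -0.28+0.00j, 0.07+0.00j], [-0.09+0.00j, (0.13+0j), (-0.05+0j), 0.01+0.00j], [-0.29+0.00j, (0.4+0j), (-0.17+0j), 0.04+0.00j]] + [[(-0.22+0j), (-0.15+0j), -0.22+0.00j, 0.45+0.00j], [-0.10+0.00j, -0.07+0.00j, (-0.1+0j), 0.21+0.00j], [(0.14-0j), (0.1-0j), 0.14-0.00j, -0.29-0.00j], [0.02-0.00j, 0.01-0.00j, (0.02-0j), -0.03-0.00j]] + [[(-0.04-0.01j), 0.07+0.00j, -0.00-0.01j, -0.10-0.00j], [-0.00+0.00j, 0.00-0.01j, -0.00-0.00j, -0.01+0.01j], [0.07+0.02j, -0.12-0.02j, 0.00+0.02j, (0.16+0.02j)], [0.01+0.01j, (-0.02-0.01j), -0.00+0.00j, (0.03+0.01j)]] + [[-0.04+0.01j,(0.07-0j),(-0+0.01j),-0.10+0.00j],[(-0-0j),0.01j,(-0+0j),(-0.01-0.01j)],[(0.07-0.02j),(-0.12+0.02j),0.00-0.02j,0.16-0.02j],[(0.01-0.01j),(-0.02+0.01j),(-0-0j),(0.03-0.01j)]]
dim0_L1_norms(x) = [1.49, 1.19, 0.94, 0.67]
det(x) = -0.00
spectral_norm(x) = 1.26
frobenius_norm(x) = 1.29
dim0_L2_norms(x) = [0.82, 0.75, 0.53, 0.4]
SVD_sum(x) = [[-0.39, 0.35, -0.25, 0.18],[-0.64, 0.57, -0.41, 0.29],[0.09, -0.08, 0.06, -0.04],[-0.29, 0.26, -0.19, 0.13]] + [[-0.08, -0.16, -0.06, 0.07], [0.03, 0.06, 0.02, -0.02], [0.03, 0.06, 0.02, -0.03], [0.05, 0.11, 0.04, -0.05]] + [[0.02, 0.0, 0.0, 0.03], [0.00, 0.0, 0.00, 0.00], [0.06, 0.02, 0.01, 0.12], [-0.01, -0.0, -0.00, -0.02]] + [[0.00, 0.00, -0.0, -0.00], [-0.00, -0.00, 0.0, 0.0], [0.00, 0.00, -0.00, -0.0], [0.0, 0.00, -0.00, -0.00]]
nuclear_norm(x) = 1.67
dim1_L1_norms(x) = [1.23, 1.9, 0.32, 0.84]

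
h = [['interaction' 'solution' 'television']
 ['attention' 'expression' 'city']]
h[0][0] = 'interaction'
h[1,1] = 'expression'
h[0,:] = ['interaction', 'solution', 'television']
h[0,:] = ['interaction', 'solution', 'television']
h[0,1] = 'solution'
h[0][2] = 'television'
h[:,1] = ['solution', 'expression']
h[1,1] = 'expression'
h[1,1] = 'expression'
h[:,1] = ['solution', 'expression']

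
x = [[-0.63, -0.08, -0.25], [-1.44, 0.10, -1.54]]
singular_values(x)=[2.2, 0.3]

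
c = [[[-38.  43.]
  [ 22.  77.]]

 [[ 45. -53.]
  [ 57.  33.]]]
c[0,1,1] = 77.0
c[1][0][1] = -53.0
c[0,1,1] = 77.0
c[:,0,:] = [[-38.0, 43.0], [45.0, -53.0]]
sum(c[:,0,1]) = -10.0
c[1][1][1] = 33.0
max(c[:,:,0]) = 57.0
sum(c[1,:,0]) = 102.0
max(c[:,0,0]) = 45.0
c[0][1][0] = 22.0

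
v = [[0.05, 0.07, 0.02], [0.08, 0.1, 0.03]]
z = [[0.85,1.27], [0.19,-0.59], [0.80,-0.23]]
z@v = [[0.14, 0.19, 0.06], [-0.04, -0.05, -0.01], [0.02, 0.03, 0.01]]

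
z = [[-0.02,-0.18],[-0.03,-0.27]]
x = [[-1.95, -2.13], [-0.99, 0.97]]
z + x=[[-1.97, -2.31],[-1.02, 0.70]]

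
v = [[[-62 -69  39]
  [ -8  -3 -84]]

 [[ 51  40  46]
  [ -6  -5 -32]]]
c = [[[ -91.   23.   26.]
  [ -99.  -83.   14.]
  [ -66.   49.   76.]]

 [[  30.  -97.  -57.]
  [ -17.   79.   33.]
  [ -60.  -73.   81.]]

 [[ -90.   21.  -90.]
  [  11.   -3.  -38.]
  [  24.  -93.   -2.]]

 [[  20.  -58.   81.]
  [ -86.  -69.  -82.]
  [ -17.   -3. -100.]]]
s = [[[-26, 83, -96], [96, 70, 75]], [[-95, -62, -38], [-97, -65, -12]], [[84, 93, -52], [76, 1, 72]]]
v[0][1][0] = -8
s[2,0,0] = 84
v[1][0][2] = 46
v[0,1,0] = -8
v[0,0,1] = -69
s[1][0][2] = -38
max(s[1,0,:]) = -38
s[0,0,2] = -96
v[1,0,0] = 51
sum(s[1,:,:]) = -369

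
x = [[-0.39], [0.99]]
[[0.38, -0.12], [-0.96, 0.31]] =x @[[-0.97, 0.31]]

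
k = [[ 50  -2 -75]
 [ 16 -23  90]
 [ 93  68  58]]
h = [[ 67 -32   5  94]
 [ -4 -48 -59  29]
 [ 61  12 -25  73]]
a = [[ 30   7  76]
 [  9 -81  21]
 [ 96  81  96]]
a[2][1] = 81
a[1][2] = 21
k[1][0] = 16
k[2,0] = 93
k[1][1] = -23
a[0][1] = 7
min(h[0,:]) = -32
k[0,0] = 50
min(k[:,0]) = 16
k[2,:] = [93, 68, 58]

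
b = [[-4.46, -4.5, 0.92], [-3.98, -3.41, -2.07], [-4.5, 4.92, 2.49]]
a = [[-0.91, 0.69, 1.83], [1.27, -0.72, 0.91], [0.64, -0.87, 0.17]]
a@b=[[-6.92, 10.75, 2.29], [-6.89, 1.22, 4.92], [-0.16, 0.92, 2.81]]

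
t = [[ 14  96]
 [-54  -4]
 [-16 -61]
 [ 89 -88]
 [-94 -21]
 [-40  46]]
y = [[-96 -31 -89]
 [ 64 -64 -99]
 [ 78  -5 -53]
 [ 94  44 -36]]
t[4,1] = -21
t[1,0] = -54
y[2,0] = 78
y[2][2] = -53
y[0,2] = -89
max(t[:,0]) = 89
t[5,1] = 46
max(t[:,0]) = 89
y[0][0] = -96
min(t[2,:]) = -61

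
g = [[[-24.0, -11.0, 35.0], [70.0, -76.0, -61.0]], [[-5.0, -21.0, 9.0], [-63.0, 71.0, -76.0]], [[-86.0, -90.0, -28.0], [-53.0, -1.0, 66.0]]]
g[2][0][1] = -90.0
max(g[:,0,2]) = 35.0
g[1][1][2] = -76.0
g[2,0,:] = [-86.0, -90.0, -28.0]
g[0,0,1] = -11.0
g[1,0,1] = -21.0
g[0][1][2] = -61.0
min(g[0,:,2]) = -61.0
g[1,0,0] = -5.0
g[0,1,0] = 70.0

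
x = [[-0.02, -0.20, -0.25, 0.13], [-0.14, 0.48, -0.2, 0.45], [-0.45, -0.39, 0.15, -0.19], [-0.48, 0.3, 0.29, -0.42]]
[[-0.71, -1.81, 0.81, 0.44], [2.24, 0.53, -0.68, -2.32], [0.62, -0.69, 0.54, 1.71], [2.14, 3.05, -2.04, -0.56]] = x@[[-3.61, -0.24, 0.66, 0.04], [2.36, 4.14, -3.07, -3.72], [2.54, 2.87, 0.24, 0.81], [2.47, -2.04, 2.07, -0.81]]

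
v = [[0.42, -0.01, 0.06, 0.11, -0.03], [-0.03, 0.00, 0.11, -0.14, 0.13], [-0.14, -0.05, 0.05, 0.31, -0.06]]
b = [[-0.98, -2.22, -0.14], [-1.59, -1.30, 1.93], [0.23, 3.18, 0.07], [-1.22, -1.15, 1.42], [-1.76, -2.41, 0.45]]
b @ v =[[-0.33, 0.02, -0.31, 0.16, -0.25], [-0.90, -0.08, -0.14, 0.61, -0.24], [-0.01, -0.01, 0.37, -0.40, 0.40], [-0.68, -0.06, -0.13, 0.47, -0.20], [-0.73, -0.0, -0.35, 0.28, -0.29]]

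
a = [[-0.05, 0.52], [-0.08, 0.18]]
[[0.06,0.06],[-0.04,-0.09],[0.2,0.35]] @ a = [[-0.01, 0.04],[0.01, -0.04],[-0.04, 0.17]]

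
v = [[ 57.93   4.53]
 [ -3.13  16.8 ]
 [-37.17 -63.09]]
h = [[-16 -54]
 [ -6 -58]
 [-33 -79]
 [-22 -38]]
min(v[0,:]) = 4.53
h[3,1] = -38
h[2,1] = -79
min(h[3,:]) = -38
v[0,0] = 57.93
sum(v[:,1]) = -41.760000000000005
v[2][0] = -37.17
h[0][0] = -16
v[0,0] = 57.93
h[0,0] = -16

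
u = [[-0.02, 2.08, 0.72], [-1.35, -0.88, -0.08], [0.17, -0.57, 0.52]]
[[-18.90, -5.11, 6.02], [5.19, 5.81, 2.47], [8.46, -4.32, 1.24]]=u@[[2.72, -3.86, -2.92], [-10.43, -0.04, 1.24], [3.95, -7.09, 4.7]]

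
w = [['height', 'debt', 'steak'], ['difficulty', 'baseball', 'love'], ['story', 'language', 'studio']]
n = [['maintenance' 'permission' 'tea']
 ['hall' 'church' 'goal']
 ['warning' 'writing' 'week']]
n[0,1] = 'permission'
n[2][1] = 'writing'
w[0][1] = 'debt'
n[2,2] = 'week'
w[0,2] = 'steak'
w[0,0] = 'height'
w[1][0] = 'difficulty'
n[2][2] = 'week'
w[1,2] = 'love'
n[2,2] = 'week'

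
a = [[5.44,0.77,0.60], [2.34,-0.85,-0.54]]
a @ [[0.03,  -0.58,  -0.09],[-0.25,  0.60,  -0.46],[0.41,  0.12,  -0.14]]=[[0.22, -2.62, -0.93],  [0.06, -1.93, 0.26]]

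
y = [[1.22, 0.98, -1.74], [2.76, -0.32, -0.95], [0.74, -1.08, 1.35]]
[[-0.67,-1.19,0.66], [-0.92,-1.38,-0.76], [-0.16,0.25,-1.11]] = y @ [[-0.52, -0.44, -0.2], [-0.62, -0.22, 0.82], [-0.33, 0.25, -0.06]]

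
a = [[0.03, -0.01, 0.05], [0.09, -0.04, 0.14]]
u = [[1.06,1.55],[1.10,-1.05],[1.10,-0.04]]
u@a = [[0.17, -0.07, 0.27],[-0.06, 0.03, -0.09],[0.03, -0.01, 0.05]]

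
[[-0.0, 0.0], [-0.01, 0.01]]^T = [[-0.00, -0.01], [0.0, 0.01]]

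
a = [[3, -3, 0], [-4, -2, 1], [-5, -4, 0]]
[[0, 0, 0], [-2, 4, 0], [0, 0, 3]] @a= [[0, 0, 0], [-22, -2, 4], [-15, -12, 0]]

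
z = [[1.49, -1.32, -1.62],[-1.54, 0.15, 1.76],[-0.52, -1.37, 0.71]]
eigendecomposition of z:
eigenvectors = [[0.83, -0.75, 0.76], [-0.51, -0.07, -0.21], [0.24, -0.65, 0.62]]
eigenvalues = [1.84, -0.03, 0.54]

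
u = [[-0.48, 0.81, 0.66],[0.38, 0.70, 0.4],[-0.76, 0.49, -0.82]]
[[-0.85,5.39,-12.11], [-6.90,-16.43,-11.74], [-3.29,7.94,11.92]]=u @ [[-6.71,-25.26,-4.61], [-8.99,-13.12,-6.27], [4.86,5.89,-14.01]]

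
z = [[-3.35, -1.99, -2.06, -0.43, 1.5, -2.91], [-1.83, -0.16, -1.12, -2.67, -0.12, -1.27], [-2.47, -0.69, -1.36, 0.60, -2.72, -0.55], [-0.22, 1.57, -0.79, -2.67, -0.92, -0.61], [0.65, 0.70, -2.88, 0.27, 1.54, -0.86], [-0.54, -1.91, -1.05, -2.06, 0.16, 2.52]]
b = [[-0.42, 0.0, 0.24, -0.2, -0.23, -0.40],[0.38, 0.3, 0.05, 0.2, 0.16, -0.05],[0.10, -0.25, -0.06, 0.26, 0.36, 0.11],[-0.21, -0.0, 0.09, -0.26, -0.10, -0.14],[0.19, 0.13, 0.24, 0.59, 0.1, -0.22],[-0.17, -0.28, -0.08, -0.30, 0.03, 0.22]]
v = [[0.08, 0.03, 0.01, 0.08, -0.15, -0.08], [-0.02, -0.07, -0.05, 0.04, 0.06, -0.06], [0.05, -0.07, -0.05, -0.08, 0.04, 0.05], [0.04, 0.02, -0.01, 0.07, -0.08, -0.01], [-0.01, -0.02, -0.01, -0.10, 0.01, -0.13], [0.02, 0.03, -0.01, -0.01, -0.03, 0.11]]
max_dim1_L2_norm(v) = 0.21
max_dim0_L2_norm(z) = 4.63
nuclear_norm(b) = 2.59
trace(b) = -0.12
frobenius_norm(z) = 9.99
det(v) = -0.00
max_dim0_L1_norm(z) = 9.26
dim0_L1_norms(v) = [0.22, 0.24, 0.14, 0.38, 0.37, 0.44]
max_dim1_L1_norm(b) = 1.49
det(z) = 18.23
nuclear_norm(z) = 21.28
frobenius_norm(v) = 0.37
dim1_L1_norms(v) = [0.43, 0.3, 0.34, 0.23, 0.28, 0.21]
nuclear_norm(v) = 0.73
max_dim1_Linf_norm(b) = 0.59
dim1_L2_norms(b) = [0.7, 0.55, 0.53, 0.39, 0.72, 0.5]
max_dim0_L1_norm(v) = 0.44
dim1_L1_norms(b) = [1.49, 1.14, 1.14, 0.8, 1.47, 1.08]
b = v @ z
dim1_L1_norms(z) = [12.24, 7.17, 8.39, 6.78, 6.9, 8.24]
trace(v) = 0.15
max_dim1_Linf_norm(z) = 3.35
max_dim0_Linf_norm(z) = 3.35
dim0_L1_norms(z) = [9.06, 7.02, 9.26, 8.7, 6.96, 8.72]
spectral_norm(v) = 0.25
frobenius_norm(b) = 1.41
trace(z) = -3.48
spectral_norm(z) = 6.72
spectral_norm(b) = 1.07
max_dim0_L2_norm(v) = 0.2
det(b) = 0.00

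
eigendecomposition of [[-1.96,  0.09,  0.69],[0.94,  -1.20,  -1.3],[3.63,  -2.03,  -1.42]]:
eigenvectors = [[0.30, -0.47, 0.21], [-0.49, -0.80, -0.49], [-0.82, -0.37, 0.85]]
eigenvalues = [-3.97, -1.26, 0.65]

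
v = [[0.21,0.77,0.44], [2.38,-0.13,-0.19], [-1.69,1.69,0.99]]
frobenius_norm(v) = 3.64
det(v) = 0.15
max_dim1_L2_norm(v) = 2.59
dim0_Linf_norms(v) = [2.38, 1.69, 0.99]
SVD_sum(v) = [[-0.24, 0.12, 0.08], [1.85, -0.93, -0.59], [-2.11, 1.06, 0.68]] + [[0.44, 0.66, 0.34], [0.53, 0.80, 0.41], [0.42, 0.62, 0.32]] + [[0.00, -0.01, 0.02], [-0.00, 0.0, -0.01], [-0.00, 0.01, -0.01]]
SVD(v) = [[0.08, -0.55, 0.83], [-0.66, -0.66, -0.37], [0.75, -0.52, -0.42]] @ diag([3.275708888751628, 1.5840563143254025, 0.028228871734407412]) @ [[-0.86, 0.43, 0.28], [-0.51, -0.76, -0.4], [0.04, -0.48, 0.88]]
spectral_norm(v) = 3.28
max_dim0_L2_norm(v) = 2.93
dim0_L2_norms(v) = [2.93, 1.86, 1.1]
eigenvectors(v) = [[0.54+0.00j,(-0.09+0.04j),(-0.09-0.04j)], [0.70+0.00j,(0.53-0.04j),0.53+0.04j], [0.46+0.00j,-0.84+0.00j,(-0.84-0j)]]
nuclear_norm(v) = 4.89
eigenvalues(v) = [(1.58+0j), (-0.26+0.17j), (-0.26-0.17j)]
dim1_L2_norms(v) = [0.91, 2.39, 2.59]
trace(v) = 1.07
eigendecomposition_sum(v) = [[(0.62+0j), 0.56+0.00j, (0.28-0j)],[0.80+0.00j, (0.72+0j), 0.37-0.00j],[0.53+0.00j, (0.47+0j), (0.24-0j)]] + [[-0.20-0.15j, 0.11+0.07j, 0.08+0.07j], [0.79+1.08j, -0.43-0.51j, (-0.28-0.5j)], [(-1.11-1.81j), 0.61+0.86j, (0.38+0.82j)]] + [[(-0.2+0.15j), (0.11-0.07j), 0.08-0.07j], [0.79-1.08j, (-0.43+0.51j), (-0.28+0.5j)], [-1.11+1.81j, 0.61-0.86j, (0.38-0.82j)]]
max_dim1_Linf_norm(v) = 2.38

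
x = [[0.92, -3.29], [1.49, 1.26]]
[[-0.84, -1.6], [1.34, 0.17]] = x@[[0.55, -0.24], [0.41, 0.42]]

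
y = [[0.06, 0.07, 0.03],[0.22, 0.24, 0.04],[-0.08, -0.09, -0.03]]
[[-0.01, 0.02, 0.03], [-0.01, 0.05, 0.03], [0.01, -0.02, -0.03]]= y@[[0.03, -0.03, -0.16], [-0.03, 0.21, 0.13], [-0.16, 0.13, 0.88]]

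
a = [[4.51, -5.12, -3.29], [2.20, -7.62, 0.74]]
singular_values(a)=[10.34, 3.72]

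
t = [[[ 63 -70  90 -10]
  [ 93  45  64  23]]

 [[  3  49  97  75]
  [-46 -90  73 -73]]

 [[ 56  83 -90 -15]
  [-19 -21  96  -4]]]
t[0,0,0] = 63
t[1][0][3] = 75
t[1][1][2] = 73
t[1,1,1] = -90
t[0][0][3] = -10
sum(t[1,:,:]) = 88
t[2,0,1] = 83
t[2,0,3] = -15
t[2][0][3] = -15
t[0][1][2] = 64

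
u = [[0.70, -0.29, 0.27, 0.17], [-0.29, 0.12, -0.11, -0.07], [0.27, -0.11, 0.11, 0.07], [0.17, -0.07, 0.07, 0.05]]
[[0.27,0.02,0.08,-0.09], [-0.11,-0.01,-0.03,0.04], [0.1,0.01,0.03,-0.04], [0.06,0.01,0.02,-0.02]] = u @ [[0.44, 0.13, 0.01, -0.04], [0.13, 0.43, 0.12, 0.1], [0.01, 0.12, 0.55, -0.24], [-0.04, 0.1, -0.24, 0.18]]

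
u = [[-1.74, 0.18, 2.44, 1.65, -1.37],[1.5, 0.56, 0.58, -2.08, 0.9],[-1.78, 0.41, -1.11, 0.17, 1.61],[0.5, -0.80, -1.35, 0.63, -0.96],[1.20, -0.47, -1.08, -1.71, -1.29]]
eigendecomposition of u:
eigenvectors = [[-0.61+0.00j, -0.61-0.00j, (0.43+0j), -0.14+0.00j, -0.14+0.00j], [(0.15+0.24j), (0.15-0.24j), (-0.56+0j), -0.91+0.00j, 0.74+0.00j], [(0.06-0.57j), (0.06+0.57j), (0.34+0j), (0.23+0j), 0.18+0.00j], [(0.17+0.09j), (0.17-0.09j), 0.20+0.00j, (-0.18+0j), (-0.62+0j)], [(0.22+0.36j), (0.22-0.36j), (0.59+0j), 0.25+0.00j, 0.10+0.00j]]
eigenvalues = [(-2.02+2.78j), (-2.02-2.78j), (-1.16+0j), (-0+0j), (2.25+0j)]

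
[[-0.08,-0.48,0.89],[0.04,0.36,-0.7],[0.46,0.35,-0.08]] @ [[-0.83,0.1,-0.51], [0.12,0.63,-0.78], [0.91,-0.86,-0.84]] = [[0.82, -1.08, -0.33], [-0.63, 0.83, 0.29], [-0.41, 0.34, -0.44]]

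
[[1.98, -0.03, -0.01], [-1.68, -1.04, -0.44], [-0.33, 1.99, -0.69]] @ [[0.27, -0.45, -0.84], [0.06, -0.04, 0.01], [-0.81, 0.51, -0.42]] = [[0.54, -0.89, -1.66], [-0.16, 0.57, 1.59], [0.59, -0.28, 0.59]]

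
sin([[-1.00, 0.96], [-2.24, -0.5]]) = [[-1.78,0.97],[-2.27,-1.27]]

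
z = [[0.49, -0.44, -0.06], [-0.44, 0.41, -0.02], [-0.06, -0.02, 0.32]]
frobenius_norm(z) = 0.95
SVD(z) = [[-0.74, -0.07, 0.67], [0.67, -0.16, 0.72], [0.05, 0.98, 0.17]] @ diag([0.893480627855057, 0.32785755582595444, 0.0013381836810115156]) @ [[-0.74, 0.67, 0.05], [-0.07, -0.16, 0.98], [-0.67, -0.72, -0.17]]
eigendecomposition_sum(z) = [[0.49, -0.44, -0.04], [-0.44, 0.40, 0.03], [-0.04, 0.03, 0.00]] + [[-0.00,-0.0,-0.0], [-0.0,-0.00,-0.0], [-0.0,-0.0,-0.00]] + [[0.00, 0.0, -0.02], [0.00, 0.01, -0.05], [-0.02, -0.05, 0.32]]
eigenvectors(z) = [[0.74, -0.67, -0.07], [-0.67, -0.72, -0.16], [-0.05, -0.17, 0.98]]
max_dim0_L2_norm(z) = 0.66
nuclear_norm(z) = 1.22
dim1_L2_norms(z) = [0.66, 0.6, 0.33]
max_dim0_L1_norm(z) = 0.99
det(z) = -0.00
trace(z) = 1.22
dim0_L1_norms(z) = [0.99, 0.87, 0.4]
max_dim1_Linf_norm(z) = 0.49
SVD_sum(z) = [[0.49,-0.44,-0.04], [-0.44,0.4,0.03], [-0.04,0.03,0.0]] + [[0.00,0.0,-0.02],  [0.0,0.01,-0.05],  [-0.02,-0.05,0.32]] + [[-0.00, -0.0, -0.0], [-0.00, -0.00, -0.0], [-0.00, -0.00, -0.0]]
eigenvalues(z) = [0.89, -0.0, 0.33]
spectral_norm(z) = 0.89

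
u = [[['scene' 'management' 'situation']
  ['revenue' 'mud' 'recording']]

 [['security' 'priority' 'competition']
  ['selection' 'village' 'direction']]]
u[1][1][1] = 'village'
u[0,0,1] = 'management'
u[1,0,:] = ['security', 'priority', 'competition']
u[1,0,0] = 'security'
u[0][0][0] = 'scene'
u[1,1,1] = 'village'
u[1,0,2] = 'competition'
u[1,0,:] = ['security', 'priority', 'competition']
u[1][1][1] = 'village'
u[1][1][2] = 'direction'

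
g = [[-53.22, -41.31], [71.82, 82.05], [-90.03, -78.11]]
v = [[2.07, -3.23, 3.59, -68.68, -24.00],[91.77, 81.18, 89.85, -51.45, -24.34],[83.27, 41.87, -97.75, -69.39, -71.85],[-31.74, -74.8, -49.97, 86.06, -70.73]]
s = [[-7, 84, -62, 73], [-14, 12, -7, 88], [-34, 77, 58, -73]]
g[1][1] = 82.05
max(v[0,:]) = 3.59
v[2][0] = 83.27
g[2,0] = -90.03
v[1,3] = -51.45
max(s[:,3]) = 88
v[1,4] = -24.34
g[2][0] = -90.03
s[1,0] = -14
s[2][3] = -73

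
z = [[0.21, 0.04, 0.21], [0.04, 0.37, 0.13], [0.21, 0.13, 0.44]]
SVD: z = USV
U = [[-0.43, 0.34, -0.84], [-0.45, -0.88, -0.13], [-0.78, 0.32, 0.53]]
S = [0.63, 0.31, 0.08]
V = [[-0.43, -0.45, -0.78], [0.34, -0.88, 0.32], [-0.84, -0.13, 0.53]]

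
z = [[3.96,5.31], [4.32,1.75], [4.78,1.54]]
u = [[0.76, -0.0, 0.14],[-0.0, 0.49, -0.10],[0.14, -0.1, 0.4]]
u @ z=[[3.68, 4.25], [1.64, 0.7], [2.03, 1.18]]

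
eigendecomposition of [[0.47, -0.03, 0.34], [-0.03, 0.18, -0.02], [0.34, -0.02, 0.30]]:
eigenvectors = [[0.79, -0.62, 0.04],[-0.06, -0.02, 1.00],[0.61, 0.79, 0.05]]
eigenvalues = [0.74, 0.03, 0.18]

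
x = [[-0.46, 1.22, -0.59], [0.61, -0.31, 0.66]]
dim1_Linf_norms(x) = [1.22, 0.66]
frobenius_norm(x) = 1.72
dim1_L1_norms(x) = [2.27, 1.58]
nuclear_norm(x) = 2.16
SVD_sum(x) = [[-0.61, 1.04, -0.73], [0.36, -0.62, 0.43]] + [[0.15,0.18,0.14], [0.25,0.31,0.23]]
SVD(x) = [[-0.86, 0.51], [0.51, 0.86]] @ diag([1.634054906944086, 0.5308149970488352]) @ [[0.43, -0.74, 0.52], [0.55, 0.67, 0.50]]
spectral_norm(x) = 1.63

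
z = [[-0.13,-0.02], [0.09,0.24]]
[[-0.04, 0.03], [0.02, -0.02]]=z@ [[0.28, -0.23], [-0.02, 0.00]]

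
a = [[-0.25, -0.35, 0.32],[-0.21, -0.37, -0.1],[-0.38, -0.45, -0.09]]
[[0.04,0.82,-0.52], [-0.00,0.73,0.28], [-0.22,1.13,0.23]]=a @ [[1.79, -1.87, 0.43],[-1.09, -0.94, -0.51],[0.32, 0.07, -1.85]]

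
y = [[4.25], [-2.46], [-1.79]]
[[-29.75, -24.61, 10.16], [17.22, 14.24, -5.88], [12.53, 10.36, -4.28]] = y @ [[-7.00, -5.79, 2.39]]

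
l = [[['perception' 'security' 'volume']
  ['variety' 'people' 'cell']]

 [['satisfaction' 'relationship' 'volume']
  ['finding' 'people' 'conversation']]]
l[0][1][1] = 'people'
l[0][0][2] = 'volume'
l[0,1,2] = 'cell'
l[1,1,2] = 'conversation'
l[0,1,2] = 'cell'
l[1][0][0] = 'satisfaction'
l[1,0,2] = 'volume'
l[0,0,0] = 'perception'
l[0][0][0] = 'perception'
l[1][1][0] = 'finding'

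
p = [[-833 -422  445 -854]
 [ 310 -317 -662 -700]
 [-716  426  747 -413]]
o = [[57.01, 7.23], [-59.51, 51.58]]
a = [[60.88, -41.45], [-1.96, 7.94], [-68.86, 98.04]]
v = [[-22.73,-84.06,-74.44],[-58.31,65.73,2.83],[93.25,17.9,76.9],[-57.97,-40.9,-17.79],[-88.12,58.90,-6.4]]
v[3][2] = -17.79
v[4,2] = -6.4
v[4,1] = 58.9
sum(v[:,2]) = -18.89999999999999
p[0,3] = -854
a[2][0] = -68.86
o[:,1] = [7.23, 51.58]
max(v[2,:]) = 93.25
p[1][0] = 310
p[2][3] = -413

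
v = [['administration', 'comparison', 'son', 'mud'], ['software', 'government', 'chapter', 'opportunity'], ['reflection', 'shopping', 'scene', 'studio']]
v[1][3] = 'opportunity'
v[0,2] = 'son'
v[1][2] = 'chapter'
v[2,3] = 'studio'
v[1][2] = 'chapter'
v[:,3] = ['mud', 'opportunity', 'studio']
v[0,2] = 'son'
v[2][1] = 'shopping'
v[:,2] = ['son', 'chapter', 'scene']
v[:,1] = ['comparison', 'government', 'shopping']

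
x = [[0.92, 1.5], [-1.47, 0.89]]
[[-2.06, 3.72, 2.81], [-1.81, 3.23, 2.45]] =x@[[0.29, -0.51, -0.39], [-1.55, 2.79, 2.11]]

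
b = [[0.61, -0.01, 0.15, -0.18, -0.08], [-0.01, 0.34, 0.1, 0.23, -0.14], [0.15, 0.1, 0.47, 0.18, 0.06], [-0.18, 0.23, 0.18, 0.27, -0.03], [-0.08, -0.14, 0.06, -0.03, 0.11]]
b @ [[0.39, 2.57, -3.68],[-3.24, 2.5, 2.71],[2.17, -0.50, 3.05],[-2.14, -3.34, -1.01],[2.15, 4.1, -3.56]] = [[0.81, 1.74, -1.35], [-1.68, -0.57, 1.53], [0.50, 0.05, 0.76], [-1.07, -1.0, 1.67], [0.85, -0.03, -0.26]]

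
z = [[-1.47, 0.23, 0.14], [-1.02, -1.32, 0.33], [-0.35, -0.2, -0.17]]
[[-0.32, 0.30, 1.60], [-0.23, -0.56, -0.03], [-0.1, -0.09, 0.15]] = z@ [[0.23, -0.11, -0.95],[0.02, 0.54, 0.79],[0.10, 0.11, 0.14]]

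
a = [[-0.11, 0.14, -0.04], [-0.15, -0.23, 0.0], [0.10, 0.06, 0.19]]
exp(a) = [[0.88, 0.12, -0.04], [-0.13, 0.79, 0.0], [0.10, 0.07, 1.21]]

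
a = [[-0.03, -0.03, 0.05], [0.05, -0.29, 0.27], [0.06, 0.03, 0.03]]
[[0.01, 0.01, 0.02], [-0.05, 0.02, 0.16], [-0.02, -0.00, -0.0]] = a @ [[-0.32, -0.18, -0.03], [0.12, 0.11, -0.3], [-0.01, 0.24, 0.28]]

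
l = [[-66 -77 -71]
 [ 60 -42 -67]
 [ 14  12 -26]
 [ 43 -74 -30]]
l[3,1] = -74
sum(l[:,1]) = -181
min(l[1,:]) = -67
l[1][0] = 60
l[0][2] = -71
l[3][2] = -30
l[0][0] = -66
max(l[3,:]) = 43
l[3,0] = 43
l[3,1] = -74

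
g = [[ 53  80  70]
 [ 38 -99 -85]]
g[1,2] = -85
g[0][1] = 80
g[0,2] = 70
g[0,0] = 53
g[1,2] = -85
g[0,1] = 80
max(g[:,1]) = 80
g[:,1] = [80, -99]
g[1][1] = -99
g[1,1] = -99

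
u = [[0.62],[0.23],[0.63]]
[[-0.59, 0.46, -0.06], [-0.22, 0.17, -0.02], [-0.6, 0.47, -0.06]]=u @ [[-0.95,0.75,-0.10]]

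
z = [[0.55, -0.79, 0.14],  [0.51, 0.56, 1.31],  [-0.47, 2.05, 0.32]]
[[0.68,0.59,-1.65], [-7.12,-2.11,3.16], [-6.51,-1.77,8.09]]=z @ [[-2.95, 1.11, 5.46], [-3.41, -0.31, 5.52], [-2.83, -1.91, -2.07]]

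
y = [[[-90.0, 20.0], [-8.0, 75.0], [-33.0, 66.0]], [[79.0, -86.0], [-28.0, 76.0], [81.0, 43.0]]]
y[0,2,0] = -33.0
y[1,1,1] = 76.0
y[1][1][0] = -28.0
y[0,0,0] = -90.0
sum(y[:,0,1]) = -66.0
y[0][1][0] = -8.0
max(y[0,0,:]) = 20.0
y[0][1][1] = 75.0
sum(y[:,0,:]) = -77.0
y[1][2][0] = 81.0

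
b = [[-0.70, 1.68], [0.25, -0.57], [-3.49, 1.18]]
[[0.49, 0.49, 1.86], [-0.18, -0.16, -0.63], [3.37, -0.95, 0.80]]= b @ [[-1.01, 0.43, 0.17], [-0.13, 0.47, 1.18]]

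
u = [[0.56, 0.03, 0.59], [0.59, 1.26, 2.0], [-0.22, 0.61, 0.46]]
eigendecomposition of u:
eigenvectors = [[0.55, 0.76, 0.15], [0.63, 0.46, 0.93], [-0.56, -0.46, 0.33]]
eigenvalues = [-0.01, 0.22, 2.07]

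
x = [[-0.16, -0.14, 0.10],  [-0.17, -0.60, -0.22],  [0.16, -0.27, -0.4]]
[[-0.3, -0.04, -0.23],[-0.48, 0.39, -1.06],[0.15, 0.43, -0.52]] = x @ [[1.55, -0.15, 1.20], [0.37, -0.24, 1.03], [-0.01, -0.98, 1.09]]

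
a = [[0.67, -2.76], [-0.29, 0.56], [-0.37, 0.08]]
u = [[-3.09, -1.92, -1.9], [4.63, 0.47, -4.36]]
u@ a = [[-0.81, 7.3], [4.58, -12.86]]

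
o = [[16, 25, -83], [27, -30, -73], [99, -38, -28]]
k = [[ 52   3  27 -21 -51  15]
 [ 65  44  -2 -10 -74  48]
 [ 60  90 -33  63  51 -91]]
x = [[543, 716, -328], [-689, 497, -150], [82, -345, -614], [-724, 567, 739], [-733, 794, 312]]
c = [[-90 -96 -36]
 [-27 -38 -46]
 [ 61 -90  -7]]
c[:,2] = [-36, -46, -7]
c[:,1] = [-96, -38, -90]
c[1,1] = -38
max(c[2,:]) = 61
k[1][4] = -74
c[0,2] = -36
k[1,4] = -74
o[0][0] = 16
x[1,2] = -150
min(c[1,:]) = -46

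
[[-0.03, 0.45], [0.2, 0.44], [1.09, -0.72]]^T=[[-0.03, 0.2, 1.09], [0.45, 0.44, -0.72]]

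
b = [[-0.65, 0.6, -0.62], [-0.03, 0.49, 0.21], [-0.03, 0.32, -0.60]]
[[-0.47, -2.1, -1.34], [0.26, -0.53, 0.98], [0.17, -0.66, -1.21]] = b@[[1.33, 1.79, 0.58], [0.63, -1.14, 0.97], [-0.02, 0.41, 2.5]]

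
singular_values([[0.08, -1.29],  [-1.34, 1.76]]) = [2.48, 0.64]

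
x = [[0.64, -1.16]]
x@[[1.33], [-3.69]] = [[5.13]]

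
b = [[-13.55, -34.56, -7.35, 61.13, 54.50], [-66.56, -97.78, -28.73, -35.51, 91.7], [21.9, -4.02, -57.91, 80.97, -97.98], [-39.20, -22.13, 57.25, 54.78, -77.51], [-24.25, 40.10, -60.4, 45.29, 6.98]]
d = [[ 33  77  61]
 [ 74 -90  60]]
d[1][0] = 74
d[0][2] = 61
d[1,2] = 60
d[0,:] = [33, 77, 61]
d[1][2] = 60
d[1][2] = 60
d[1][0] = 74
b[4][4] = 6.98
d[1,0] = 74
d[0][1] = 77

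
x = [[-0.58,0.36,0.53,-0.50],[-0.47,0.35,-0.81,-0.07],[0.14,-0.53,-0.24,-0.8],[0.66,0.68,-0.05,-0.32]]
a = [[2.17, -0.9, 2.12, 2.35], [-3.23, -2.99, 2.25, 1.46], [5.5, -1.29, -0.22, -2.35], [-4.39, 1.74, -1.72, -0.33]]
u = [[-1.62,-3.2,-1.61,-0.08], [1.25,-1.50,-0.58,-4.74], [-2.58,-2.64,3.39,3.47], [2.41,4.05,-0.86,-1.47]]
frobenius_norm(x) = 2.00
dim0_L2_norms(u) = [4.08, 5.99, 3.89, 6.06]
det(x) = -1.00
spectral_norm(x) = 1.01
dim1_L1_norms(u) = [6.51, 8.07, 12.08, 8.79]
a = u @ x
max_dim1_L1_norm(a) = 9.93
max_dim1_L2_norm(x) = 1.0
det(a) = 10.99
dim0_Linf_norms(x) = [0.66, 0.68, 0.81, 0.8]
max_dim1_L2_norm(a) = 6.12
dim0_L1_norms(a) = [15.29, 6.92, 6.31, 6.49]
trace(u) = -1.20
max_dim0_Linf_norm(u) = 4.74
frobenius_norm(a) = 10.24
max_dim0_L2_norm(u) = 6.06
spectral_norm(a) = 8.24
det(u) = -10.85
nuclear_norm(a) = 16.46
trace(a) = -1.37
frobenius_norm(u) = 10.22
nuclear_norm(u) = 16.42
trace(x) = -0.79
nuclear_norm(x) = 4.00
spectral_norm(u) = 8.19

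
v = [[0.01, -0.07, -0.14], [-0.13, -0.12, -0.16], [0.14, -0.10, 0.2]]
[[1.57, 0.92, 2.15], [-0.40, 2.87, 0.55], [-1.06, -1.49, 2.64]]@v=[[0.2,-0.44,0.06],  [-0.30,-0.37,-0.29],  [0.55,-0.01,0.91]]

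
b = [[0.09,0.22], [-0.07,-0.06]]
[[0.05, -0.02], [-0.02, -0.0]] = b @ [[0.13, 0.17],[0.18, -0.14]]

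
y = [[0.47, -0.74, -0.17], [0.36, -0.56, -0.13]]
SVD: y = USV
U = [[-0.80,-0.60], [-0.6,0.8]]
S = [1.12, 0.0]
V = [[-0.53, 0.83, 0.19], [0.8, 0.56, -0.23]]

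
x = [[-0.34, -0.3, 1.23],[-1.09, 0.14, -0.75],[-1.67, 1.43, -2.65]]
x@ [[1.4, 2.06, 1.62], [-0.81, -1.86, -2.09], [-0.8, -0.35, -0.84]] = [[-1.22, -0.57, -0.96],  [-1.04, -2.24, -1.43],  [-1.38, -5.17, -3.47]]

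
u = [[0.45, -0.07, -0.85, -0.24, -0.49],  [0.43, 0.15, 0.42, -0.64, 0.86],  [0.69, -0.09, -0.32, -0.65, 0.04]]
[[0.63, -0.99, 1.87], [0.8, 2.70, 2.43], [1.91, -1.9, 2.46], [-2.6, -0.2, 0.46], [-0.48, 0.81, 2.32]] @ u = [[1.15, -0.36, -1.55, -0.73, -1.09], [3.2, 0.13, -0.32, -3.50, 2.03], [1.74, -0.64, -3.21, -0.84, -2.47], [-0.94, 0.11, 1.98, 0.45, 1.12], [1.73, -0.05, 0.01, -1.91, 1.02]]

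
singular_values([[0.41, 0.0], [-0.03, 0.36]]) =[0.41, 0.36]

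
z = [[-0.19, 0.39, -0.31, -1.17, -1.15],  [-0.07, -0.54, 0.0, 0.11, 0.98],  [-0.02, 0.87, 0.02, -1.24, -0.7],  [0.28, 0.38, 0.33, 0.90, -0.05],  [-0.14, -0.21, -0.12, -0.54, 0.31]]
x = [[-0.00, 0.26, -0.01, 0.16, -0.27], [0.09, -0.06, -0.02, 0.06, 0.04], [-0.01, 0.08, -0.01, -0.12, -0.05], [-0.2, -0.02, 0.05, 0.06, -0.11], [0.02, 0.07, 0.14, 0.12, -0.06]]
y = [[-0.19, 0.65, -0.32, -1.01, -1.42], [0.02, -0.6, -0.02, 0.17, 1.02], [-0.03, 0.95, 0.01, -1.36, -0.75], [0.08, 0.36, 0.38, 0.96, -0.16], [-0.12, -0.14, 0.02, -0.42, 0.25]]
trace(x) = -0.07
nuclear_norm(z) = 4.50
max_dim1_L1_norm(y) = 3.59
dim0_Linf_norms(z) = [0.28, 0.87, 0.33, 1.24, 1.15]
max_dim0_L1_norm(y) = 3.92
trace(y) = 0.43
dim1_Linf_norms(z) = [1.17, 0.98, 1.24, 0.9, 0.54]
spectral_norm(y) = 2.77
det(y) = -0.02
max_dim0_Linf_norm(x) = 0.27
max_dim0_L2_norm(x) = 0.3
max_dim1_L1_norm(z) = 3.21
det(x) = -0.00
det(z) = 0.00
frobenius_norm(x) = 0.56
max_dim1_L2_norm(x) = 0.41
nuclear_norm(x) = 1.03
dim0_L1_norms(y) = [0.44, 2.7, 0.75, 3.92, 3.6]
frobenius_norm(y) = 3.14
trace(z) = 0.50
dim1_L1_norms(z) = [3.21, 1.7, 2.85, 1.94, 1.32]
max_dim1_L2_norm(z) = 1.73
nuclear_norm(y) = 4.91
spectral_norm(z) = 2.55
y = x + z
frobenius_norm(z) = 2.94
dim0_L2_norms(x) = [0.22, 0.29, 0.15, 0.25, 0.3]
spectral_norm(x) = 0.45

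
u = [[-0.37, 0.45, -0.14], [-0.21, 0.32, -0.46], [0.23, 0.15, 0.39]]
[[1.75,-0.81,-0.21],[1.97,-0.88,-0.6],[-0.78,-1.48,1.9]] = u @ [[-1.15,-3.80,3.41], [2.26,-4.82,2.88], [-2.19,0.30,1.75]]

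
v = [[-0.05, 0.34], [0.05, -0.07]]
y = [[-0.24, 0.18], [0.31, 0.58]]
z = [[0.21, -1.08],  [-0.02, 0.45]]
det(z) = 0.07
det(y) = -0.20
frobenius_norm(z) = 1.19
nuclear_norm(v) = 0.39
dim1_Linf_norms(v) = [0.34, 0.07]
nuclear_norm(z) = 1.25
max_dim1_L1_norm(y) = 0.89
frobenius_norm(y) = 0.72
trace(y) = 0.34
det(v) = -0.01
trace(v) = -0.12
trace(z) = 0.66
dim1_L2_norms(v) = [0.34, 0.09]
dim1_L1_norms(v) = [0.39, 0.12]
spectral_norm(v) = 0.35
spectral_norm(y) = 0.66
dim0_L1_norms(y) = [0.55, 0.76]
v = y @ z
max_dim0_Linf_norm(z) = 1.08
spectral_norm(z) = 1.19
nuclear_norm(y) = 0.96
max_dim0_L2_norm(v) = 0.35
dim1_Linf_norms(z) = [1.08, 0.45]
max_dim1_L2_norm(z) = 1.1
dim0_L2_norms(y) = [0.39, 0.61]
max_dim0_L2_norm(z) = 1.17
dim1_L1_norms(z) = [1.29, 0.47]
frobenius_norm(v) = 0.35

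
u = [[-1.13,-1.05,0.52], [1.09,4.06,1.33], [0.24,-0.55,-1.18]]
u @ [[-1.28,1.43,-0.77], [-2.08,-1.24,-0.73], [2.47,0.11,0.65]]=[[4.91,-0.26,1.97], [-6.55,-3.33,-2.94], [-2.08,0.9,-0.55]]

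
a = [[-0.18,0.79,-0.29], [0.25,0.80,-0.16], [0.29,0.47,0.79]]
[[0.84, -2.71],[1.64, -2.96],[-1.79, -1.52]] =a @ [[2.94, -0.61], [0.41, -3.44], [-3.59, 0.35]]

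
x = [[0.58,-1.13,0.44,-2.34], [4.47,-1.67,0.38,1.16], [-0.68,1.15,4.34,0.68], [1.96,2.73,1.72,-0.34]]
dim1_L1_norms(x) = [4.49, 7.68, 6.85, 6.75]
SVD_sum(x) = [[-0.07,-0.1,-0.2,-0.03], [0.29,0.44,0.86,0.13], [1.15,1.75,3.45,0.51], [0.89,1.35,2.67,0.39]] + [[0.55, -0.21, -0.09, 0.07], [4.38, -1.64, -0.71, 0.52], [-1.47, 0.55, 0.24, -0.17], [0.53, -0.20, -0.09, 0.06]] + [[-0.07, -1.25, 0.95, -2.0], [0.00, 0.04, -0.03, 0.06], [-0.02, -0.27, 0.21, -0.43], [0.01, 0.24, -0.18, 0.38]] + [[0.17, 0.43, -0.22, -0.38], [-0.20, -0.51, 0.26, 0.45], [-0.35, -0.88, 0.45, 0.78], [0.53, 1.33, -0.68, -1.18]]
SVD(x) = [[0.05, 0.12, -0.96, 0.25], [-0.19, 0.94, 0.03, -0.29], [-0.78, -0.31, -0.21, -0.51], [-0.60, 0.11, 0.18, 0.77]] @ diag([5.2465945445419315, 5.087690387988108, 2.6462266591611887, 2.565119231049674]) @ [[-0.28,-0.43,-0.85,-0.12],[0.92,-0.34,-0.15,0.11],[0.03,0.49,-0.37,0.79],[0.27,0.67,-0.34,-0.60]]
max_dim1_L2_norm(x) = 4.93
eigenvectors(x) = [[(-0.12+0j), (0.22+0.52j), 0.22-0.52j, (0.09+0j)], [0.79+0.00j, (0.58+0j), 0.58-0.00j, (-0.05+0j)], [(-0.08+0j), -0.20-0.02j, (-0.2+0.02j), (-0.94+0j)], [(-0.6+0j), 0.42-0.36j, (0.42+0.36j), (-0.31+0j)]]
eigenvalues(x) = [(-3.3+0j), (0.76+3.34j), (0.76-3.34j), (4.69+0j)]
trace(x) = 2.91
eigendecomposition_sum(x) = [[-0.18+0.00j, 0.29-0.00j, (0.06+0j), -0.27+0.00j], [(1.17-0j), -1.83+0.00j, -0.37-0.00j, (1.73-0j)], [-0.11+0.00j, (0.18-0j), 0.04+0.00j, (-0.17+0j)], [-0.89+0.00j, 1.39-0.00j, (0.28+0j), -1.32+0.00j]] + [[(0.41+1.58j), -0.66+0.34j, 0.41+0.10j, -1.01+0.10j], [(1.63+0.24j), (0.05+0.75j), 0.25-0.34j, -0.30+0.98j], [-0.57-0.14j, (0.01-0.27j), (-0.1+0.11j), 0.14-0.33j], [1.33-0.85j, (0.51+0.51j), (-0.03-0.41j), (0.39+0.89j)]] + [[(0.41-1.58j), -0.66-0.34j, (0.41-0.1j), -1.01-0.10j],  [(1.63-0.24j), 0.05-0.75j, (0.25+0.34j), -0.30-0.98j],  [(-0.57+0.14j), (0.01+0.27j), -0.10-0.11j, (0.14+0.33j)],  [(1.33+0.85j), 0.51-0.51j, -0.03+0.41j, 0.39-0.89j]] + [[-0.05+0.00j,-0.09+0.00j,(-0.44+0j),-0.05+0.00j], [0.03-0.00j,(0.05-0j),0.24-0.00j,(0.03-0j)], [(0.57-0j),0.96-0.00j,4.51-0.00j,(0.57-0j)], [0.19-0.00j,0.32-0.00j,(1.5-0j),0.19-0.00j]]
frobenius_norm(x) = 8.18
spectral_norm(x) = 5.25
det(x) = -181.19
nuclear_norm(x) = 15.55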